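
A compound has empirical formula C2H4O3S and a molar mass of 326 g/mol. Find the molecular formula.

C6H12O9S3

Empirical-formula mass = 108.12 g/mol
n = 326 / 108.12 = 3.02 ≈ 3
Molecular formula = (C2H4O3S)3 = C6H12O9S3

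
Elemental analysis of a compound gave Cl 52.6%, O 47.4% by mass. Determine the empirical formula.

Assume 100 g: 52.6 g Cl, 47.4 g O.
Cl: 52.6 g ÷ 35.45 g/mol = 1.484 mol
O: 47.4 g ÷ 16.00 g/mol = 2.962 mol
Ratios (÷ 1.484): Cl 1.000, O 1.997
Ratio ≈ 1:2, so the empirical formula is ClO2

ClO2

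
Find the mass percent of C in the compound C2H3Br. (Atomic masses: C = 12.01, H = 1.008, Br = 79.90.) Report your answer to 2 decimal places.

Molar mass = 2(12.01) + 3(1.008) + 1(79.90) = 106.944 g/mol
Mass of C per mole = 2 × 12.01 = 24.020 g
% C = 24.020 / 106.944 × 100 = 22.46%

22.46%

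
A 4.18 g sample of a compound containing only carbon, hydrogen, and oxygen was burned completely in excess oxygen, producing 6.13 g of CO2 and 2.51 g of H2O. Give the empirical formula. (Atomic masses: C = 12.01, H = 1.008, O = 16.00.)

CH2O

mol C = 6.13 / 44.01 = 0.1393; mass C = 0.1393 × 12.01 = 1.673 g
mol H = 2 × (2.51 / 18.02) = 0.2786; mass H = 0.2786 × 1.008 = 0.2808 g
mass O = 4.18 − (1.954) = 2.226 g → mol O = 0.1391
Ratios (÷ 0.1391): C 1.001, H 2.002, O 1.000
→ CH2O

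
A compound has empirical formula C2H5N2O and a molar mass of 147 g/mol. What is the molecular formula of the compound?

C4H10N4O2

Empirical-formula mass = 73.08 g/mol
n = 147 / 73.08 = 2.01 ≈ 2
Molecular formula = (C2H5N2O)2 = C4H10N4O2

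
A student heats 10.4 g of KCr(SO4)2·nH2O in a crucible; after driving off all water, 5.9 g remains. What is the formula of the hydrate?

Mass of water lost = 10.4 − 5.9 = 4.5 g → 4.5 / 18.02 = 0.2497 mol H2O
Molar mass of KCr(SO4)2 = 283.24 g/mol → mol KCr(SO4)2 = 5.9 / 283.24 = 0.02083
n = 0.2497 / 0.02083 = 11.99 ≈ 12 → KCr(SO4)2·12H2O

KCr(SO4)2·12H2O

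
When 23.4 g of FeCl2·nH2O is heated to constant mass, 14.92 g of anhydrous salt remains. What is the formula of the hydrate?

Mass of water lost = 23.4 − 14.92 = 8.48 g → 8.48 / 18.02 = 0.4706 mol H2O
Molar mass of FeCl2 = 126.75 g/mol → mol FeCl2 = 14.92 / 126.75 = 0.1177
n = 0.4706 / 0.1177 = 4.00 ≈ 4 → FeCl2·4H2O

FeCl2·4H2O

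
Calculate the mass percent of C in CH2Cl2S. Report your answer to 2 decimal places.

Molar mass = 1(12.01) + 2(1.008) + 2(35.45) + 1(32.07) = 116.996 g/mol
Mass of C per mole = 1 × 12.01 = 12.010 g
% C = 12.010 / 116.996 × 100 = 10.27%

10.27%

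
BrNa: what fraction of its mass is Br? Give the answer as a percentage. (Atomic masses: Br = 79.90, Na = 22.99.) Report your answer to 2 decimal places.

77.66%

Molar mass = 1(79.90) + 1(22.99) = 102.890 g/mol
Mass of Br per mole = 1 × 79.90 = 79.900 g
% Br = 79.900 / 102.890 × 100 = 77.66%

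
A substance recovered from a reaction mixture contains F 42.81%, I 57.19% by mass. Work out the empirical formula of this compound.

F5I

Assume 100 g: 42.81 g F, 57.19 g I.
Moles — F: 42.81 / 19.00 = 2.253 mol; I: 57.19 / 126.90 = 0.4507 mol
Divide by the smallest (0.4507 mol I): F 5.000, I 1.000
≈ 5:1 → F5I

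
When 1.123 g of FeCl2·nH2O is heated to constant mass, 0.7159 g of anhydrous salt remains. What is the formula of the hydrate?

FeCl2·4H2O

Mass of water lost = 1.123 − 0.7159 = 0.4071 g → 0.4071 / 18.02 = 0.02259 mol H2O
Molar mass of FeCl2 = 126.75 g/mol → mol FeCl2 = 0.7159 / 126.75 = 0.005648
n = 0.02259 / 0.005648 = 4.00 ≈ 4 → FeCl2·4H2O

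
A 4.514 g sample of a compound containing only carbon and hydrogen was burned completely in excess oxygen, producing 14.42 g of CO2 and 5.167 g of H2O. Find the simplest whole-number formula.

mol C = 14.42 / 44.01 = 0.3277; mass C = 0.3277 × 12.01 = 3.935 g
mol H = 2 × (5.167 / 18.02) = 0.5735; mass H = 0.5735 × 1.008 = 0.5781 g
Divide by the smallest (0.3277 mol C): C 1.000, H 1.750
×4: C 4.00, H 7.00 → C4H7

C4H7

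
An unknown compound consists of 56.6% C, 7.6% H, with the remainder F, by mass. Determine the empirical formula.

C5H8F2

Assume 100 g: 56.6 g C, 7.6 g H, 35.8 g F.
C: 56.6 g ÷ 12.01 g/mol = 4.713 mol
H: 7.6 g ÷ 1.008 g/mol = 7.54 mol
F: 35.8 g ÷ 19.00 g/mol = 1.884 mol
Divide by the smallest (1.884 mol F): C 2.501, H 4.002, F 1.000
Multiply by 2: C 5.00, H 8.00, F 2.00 → C5H8F2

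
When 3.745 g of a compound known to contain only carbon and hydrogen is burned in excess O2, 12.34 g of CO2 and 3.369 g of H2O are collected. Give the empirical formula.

mol C = 12.34 / 44.01 = 0.2804; mass C = 0.2804 × 12.01 = 3.367 g
mol H = 2 × (3.369 / 18.02) = 0.3739; mass H = 0.3739 × 1.008 = 0.3769 g
Smallest is C at 0.2804 mol; normalising gives C 1.000, H 1.334
×3: C 3.00, H 4.00 → C3H4

C3H4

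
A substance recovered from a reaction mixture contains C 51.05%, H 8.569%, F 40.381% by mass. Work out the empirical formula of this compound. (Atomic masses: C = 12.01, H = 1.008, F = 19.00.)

Assume 100 g: 51.05 g C, 8.569 g H, 40.381 g F.
C: 51.05 g ÷ 12.01 g/mol = 4.251 mol
H: 8.569 g ÷ 1.008 g/mol = 8.501 mol
F: 40.381 g ÷ 19.00 g/mol = 2.125 mol
Divide by the smallest (2.125 mol F): C 2.000, H 4.000, F 1.000
Ratio ≈ 2:4:1, so the empirical formula is C2H4F

C2H4F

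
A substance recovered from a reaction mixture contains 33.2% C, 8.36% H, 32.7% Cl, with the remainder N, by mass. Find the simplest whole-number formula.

Assume 100 g: 33.2 g C, 8.36 g H, 32.7 g Cl, 25.74 g N.
n(C) = 33.2/12.01 = 2.764, n(H) = 8.36/1.008 = 8.294, n(Cl) = 32.7/35.45 = 0.9224, n(N) = 25.74/14.01 = 1.837
Divide by the smallest (0.9224 mol Cl): C 2.997, H 8.991, Cl 1.000, N 1.992
→ C3H9ClN2

C3H9ClN2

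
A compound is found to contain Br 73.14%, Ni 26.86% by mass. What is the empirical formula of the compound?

Br2Ni

Assume 100 g: 73.14 g Br, 26.86 g Ni.
Moles — Br: 73.14 / 79.90 = 0.9154 mol; Ni: 26.86 / 58.69 = 0.4577 mol
Smallest is Ni at 0.4577 mol; normalising gives Br 2.000, Ni 1.000
Ratio ≈ 2:1, so the empirical formula is Br2Ni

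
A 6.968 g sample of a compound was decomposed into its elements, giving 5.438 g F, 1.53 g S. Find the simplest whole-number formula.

F6S

n(F) = 5.438/19.00 = 0.2862, n(S) = 1.53/32.07 = 0.04771
Divide by the smallest (0.04771 mol S): F 5.999, S 1.000
Ratio ≈ 6:1, so the empirical formula is F6S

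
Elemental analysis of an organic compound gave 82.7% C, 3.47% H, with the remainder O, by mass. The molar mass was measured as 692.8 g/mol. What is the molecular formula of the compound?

Assume 100 g: 82.7 g C, 3.47 g H, 13.83 g O.
n(C) = 82.7/12.01 = 6.886, n(H) = 3.47/1.008 = 3.442, n(O) = 13.83/16.00 = 0.8644
Divide by the smallest (0.8644 mol O): C 7.966, H 3.983, O 1.000
→ C8H4O
Empirical-formula mass = 116.11 g/mol
n = 692.8 / 116.11 = 5.97 ≈ 6
Molecular formula = (C8H4O)×6 = C48H24O6

C48H24O6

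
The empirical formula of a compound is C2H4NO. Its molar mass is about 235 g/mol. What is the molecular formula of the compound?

Empirical-formula mass = 58.06 g/mol
n = 235 / 58.06 = 4.05 ≈ 4
Molecular formula = (C2H4NO)4 = C8H16N4O4

C8H16N4O4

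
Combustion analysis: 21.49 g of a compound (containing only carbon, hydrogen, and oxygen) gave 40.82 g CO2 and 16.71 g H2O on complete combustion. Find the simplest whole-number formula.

C7H14O4

mol C = 40.82 / 44.01 = 0.9275; mass C = 0.9275 × 12.01 = 11.14 g
mol H = 2 × (16.71 / 18.02) = 1.855; mass H = 1.855 × 1.008 = 1.869 g
mass O = 21.49 − (13.01) = 8.481 g → mol O = 0.5301
Smallest is O at 0.5301 mol; normalising gives C 1.750, H 3.499, O 1.000
×4: C 7.00, H 14.00, O 4.00 → C7H14O4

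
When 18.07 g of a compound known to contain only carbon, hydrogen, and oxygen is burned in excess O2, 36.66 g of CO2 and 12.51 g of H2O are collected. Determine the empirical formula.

mol C = 36.66 / 44.01 = 0.8330; mass C = 0.8330 × 12.01 = 10.00 g
mol H = 2 × (12.51 / 18.02) = 1.388; mass H = 1.388 × 1.008 = 1.400 g
mass O = 18.07 − (11.40) = 6.666 g → mol O = 0.4166
Ratios (÷ 0.4166): C 1.999, H 3.333, O 1.000
Scaling by 3: C 6.00, H 10.00, O 3.00 → C6H10O3

C6H10O3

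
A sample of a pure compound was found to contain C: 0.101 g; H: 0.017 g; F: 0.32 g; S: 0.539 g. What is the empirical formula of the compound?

CH2F2S2

C: 0.101 g ÷ 12.01 g/mol = 0.00841 mol
H: 0.017 g ÷ 1.008 g/mol = 0.01687 mol
F: 0.32 g ÷ 19.00 g/mol = 0.01684 mol
S: 0.539 g ÷ 32.07 g/mol = 0.01681 mol
Smallest is C at 0.00841 mol; normalising gives C 1.000, H 2.005, F 2.003, S 1.999
→ CH2F2S2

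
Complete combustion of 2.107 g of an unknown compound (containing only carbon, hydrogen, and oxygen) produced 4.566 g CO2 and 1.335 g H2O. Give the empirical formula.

C7H10O3

mol C = 4.566 / 44.01 = 0.1037; mass C = 0.1037 × 12.01 = 1.246 g
mol H = 2 × (1.335 / 18.02) = 0.1482; mass H = 0.1482 × 1.008 = 0.1494 g
mass O = 2.107 − (1.395) = 0.7116 g → mol O = 0.04448
Ratios (÷ 0.04448): C 2.333, H 3.331, O 1.000
×3: C 7.00, H 9.99, O 3.00 → C7H10O3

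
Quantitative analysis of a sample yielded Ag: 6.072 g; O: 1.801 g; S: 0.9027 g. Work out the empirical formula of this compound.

n(Ag) = 6.072/107.87 = 0.05629, n(O) = 1.801/16.00 = 0.1126, n(S) = 0.9027/32.07 = 0.02815
Divide by the smallest (0.02815 mol S): Ag 2.000, O 3.999, S 1.000
≈ 2:4:1 → Ag2O4S

Ag2O4S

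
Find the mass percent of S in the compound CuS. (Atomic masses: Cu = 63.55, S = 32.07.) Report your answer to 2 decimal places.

33.54%

Molar mass = 1(63.55) + 1(32.07) = 95.620 g/mol
Mass of S per mole = 1 × 32.07 = 32.070 g
% S = 32.070 / 95.620 × 100 = 33.54%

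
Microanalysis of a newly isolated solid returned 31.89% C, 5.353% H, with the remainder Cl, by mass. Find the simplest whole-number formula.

C3H6Cl2

Assume 100 g: 31.89 g C, 5.353 g H, 62.757 g Cl.
Moles — C: 31.89 / 12.01 = 2.655 mol; H: 5.353 / 1.008 = 5.311 mol; Cl: 62.757 / 35.45 = 1.77 mol
Ratios (÷ 1.77): C 1.500, H 3.000, Cl 1.000
Multiply by 2: C 3.00, H 6.00, Cl 2.00 → C3H6Cl2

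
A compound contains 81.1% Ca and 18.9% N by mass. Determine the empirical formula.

Ca3N2

Assume 100 g: 81.1 g Ca, 18.9 g N.
Moles — Ca: 81.1 / 40.08 = 2.023 mol; N: 18.9 / 14.01 = 1.349 mol
Divide by the smallest (1.349 mol N): Ca 1.500, N 1.000
×2: Ca 3.00, N 2.00 → Ca3N2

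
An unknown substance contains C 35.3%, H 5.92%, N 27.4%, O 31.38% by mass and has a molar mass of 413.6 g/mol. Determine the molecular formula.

C12H24N8O8

Assume 100 g: 35.3 g C, 5.92 g H, 27.4 g N, 31.38 g O.
Moles — C: 35.3 / 12.01 = 2.939 mol; H: 5.92 / 1.008 = 5.873 mol; N: 27.4 / 14.01 = 1.956 mol; O: 31.38 / 16.00 = 1.961 mol
Divide by the smallest (1.956 mol N): C 1.503, H 3.003, N 1.000, O 1.003
Multiply by 2: C 3.01, H 6.01, N 2.00, O 2.01 → C3H6N2O2
Empirical-formula mass = 102.10 g/mol
n = 413.6 / 102.10 = 4.05 ≈ 4
Molecular formula = (C3H6N2O2)×4 = C12H24N8O8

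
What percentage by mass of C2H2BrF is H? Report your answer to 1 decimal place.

Molar mass = 2(12.01) + 2(1.008) + 1(79.90) + 1(19.00) = 124.936 g/mol
Mass of H per mole = 2 × 1.008 = 2.016 g
% H = 2.016 / 124.936 × 100 = 1.6%

1.6%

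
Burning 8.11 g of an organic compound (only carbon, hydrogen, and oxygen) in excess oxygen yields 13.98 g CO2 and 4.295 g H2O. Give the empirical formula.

mol C = 13.98 / 44.01 = 0.3177; mass C = 0.3177 × 12.01 = 3.815 g
mol H = 2 × (4.295 / 18.02) = 0.4767; mass H = 0.4767 × 1.008 = 0.4805 g
mass O = 8.11 − (4.296) = 3.814 g → mol O = 0.2384
Smallest is O at 0.2384 mol; normalising gives C 1.332, H 2.000, O 1.000
Multiply by 3: C 4.00, H 6.00, O 3.00 → C4H6O3

C4H6O3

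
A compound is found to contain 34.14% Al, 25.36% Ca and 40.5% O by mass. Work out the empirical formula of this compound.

Al2CaO4

Assume 100 g: 34.14 g Al, 25.36 g Ca, 40.5 g O.
Al: 34.14 g ÷ 26.98 g/mol = 1.265 mol
Ca: 25.36 g ÷ 40.08 g/mol = 0.6327 mol
O: 40.5 g ÷ 16.00 g/mol = 2.531 mol
Ratios (÷ 0.6327): Al 2.000, Ca 1.000, O 4.000
≈ 2:1:4 → Al2CaO4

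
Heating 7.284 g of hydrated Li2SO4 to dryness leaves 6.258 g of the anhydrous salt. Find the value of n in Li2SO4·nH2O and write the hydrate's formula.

Mass of water lost = 7.284 − 6.258 = 1.026 g → 1.026 / 18.02 = 0.05694 mol H2O
Molar mass of Li2SO4 = 109.95 g/mol → mol Li2SO4 = 6.258 / 109.95 = 0.05692
n = 0.05694 / 0.05692 = 1.00 ≈ 1 → Li2SO4·H2O

Li2SO4·H2O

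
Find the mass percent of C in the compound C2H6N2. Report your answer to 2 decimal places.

Molar mass = 2(12.01) + 6(1.008) + 2(14.01) = 58.088 g/mol
Mass of C per mole = 2 × 12.01 = 24.020 g
% C = 24.020 / 58.088 × 100 = 41.35%

41.35%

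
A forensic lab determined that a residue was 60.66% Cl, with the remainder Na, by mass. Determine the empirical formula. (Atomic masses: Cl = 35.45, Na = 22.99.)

ClNa

Assume 100 g: 60.66 g Cl, 39.34 g Na.
n(Cl) = 60.66/35.45 = 1.711, n(Na) = 39.34/22.99 = 1.711
Divide by the smallest (1.711 mol Cl): Cl 1.000, Na 1.000
→ ClNa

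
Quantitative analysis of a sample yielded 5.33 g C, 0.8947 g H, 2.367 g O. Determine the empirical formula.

C3H6O

n(C) = 5.33/12.01 = 0.4438, n(H) = 0.8947/1.008 = 0.8876, n(O) = 2.367/16.00 = 0.1479
Ratios (÷ 0.1479): C 3.000, H 6.000, O 1.000
≈ 3:6:1 → C3H6O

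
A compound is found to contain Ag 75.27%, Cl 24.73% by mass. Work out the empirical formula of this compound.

AgCl

Assume 100 g: 75.27 g Ag, 24.73 g Cl.
n(Ag) = 75.27/107.87 = 0.6978, n(Cl) = 24.73/35.45 = 0.6976
Smallest is Cl at 0.6976 mol; normalising gives Ag 1.000, Cl 1.000
Ratio ≈ 1:1, so the empirical formula is AgCl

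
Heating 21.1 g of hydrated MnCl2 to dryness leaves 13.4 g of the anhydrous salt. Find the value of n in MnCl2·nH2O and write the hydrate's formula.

MnCl2·4H2O

Mass of water lost = 21.1 − 13.4 = 7.7 g → 7.7 / 18.02 = 0.4273 mol H2O
Molar mass of MnCl2 = 125.84 g/mol → mol MnCl2 = 13.4 / 125.84 = 0.1065
n = 0.4273 / 0.1065 = 4.01 ≈ 4 → MnCl2·4H2O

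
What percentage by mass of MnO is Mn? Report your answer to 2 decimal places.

77.45%

Molar mass = 1(54.94) + 1(16.00) = 70.940 g/mol
Mass of Mn per mole = 1 × 54.94 = 54.940 g
% Mn = 54.940 / 70.940 × 100 = 77.45%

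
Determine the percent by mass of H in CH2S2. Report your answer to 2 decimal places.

2.58%

Molar mass = 1(12.01) + 2(1.008) + 2(32.07) = 78.166 g/mol
Mass of H per mole = 2 × 1.008 = 2.016 g
% H = 2.016 / 78.166 × 100 = 2.58%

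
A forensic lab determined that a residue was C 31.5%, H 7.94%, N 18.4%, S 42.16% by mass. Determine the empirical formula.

C2H6NS

Assume 100 g: 31.5 g C, 7.94 g H, 18.4 g N, 42.16 g S.
C: 31.5 g ÷ 12.01 g/mol = 2.623 mol
H: 7.94 g ÷ 1.008 g/mol = 7.877 mol
N: 18.4 g ÷ 14.01 g/mol = 1.313 mol
S: 42.16 g ÷ 32.07 g/mol = 1.315 mol
Smallest is N at 1.313 mol; normalising gives C 1.997, H 5.998, N 1.000, S 1.001
Ratio ≈ 2:6:1:1, so the empirical formula is C2H6NS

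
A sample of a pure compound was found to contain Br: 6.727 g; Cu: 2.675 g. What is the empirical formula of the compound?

Br2Cu

Moles — Br: 6.727 / 79.90 = 0.08419 mol; Cu: 2.675 / 63.55 = 0.04209 mol
Ratios (÷ 0.04209): Br 2.000, Cu 1.000
≈ 2:1 → Br2Cu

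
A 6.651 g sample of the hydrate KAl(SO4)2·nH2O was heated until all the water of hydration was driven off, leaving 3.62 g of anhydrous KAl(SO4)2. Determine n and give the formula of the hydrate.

KAl(SO4)2·12H2O

Mass of water lost = 6.651 − 3.62 = 3.031 g → 3.031 / 18.02 = 0.1682 mol H2O
Molar mass of KAl(SO4)2 = 258.22 g/mol → mol KAl(SO4)2 = 3.62 / 258.22 = 0.01402
n = 0.1682 / 0.01402 = 12.00 ≈ 12 → KAl(SO4)2·12H2O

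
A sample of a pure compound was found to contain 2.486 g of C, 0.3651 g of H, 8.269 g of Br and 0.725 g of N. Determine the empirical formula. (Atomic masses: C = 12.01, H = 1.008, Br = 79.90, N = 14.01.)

C4H7Br2N

C: 2.486 g ÷ 12.01 g/mol = 0.207 mol
H: 0.3651 g ÷ 1.008 g/mol = 0.3622 mol
Br: 8.269 g ÷ 79.90 g/mol = 0.1035 mol
N: 0.725 g ÷ 14.01 g/mol = 0.05175 mol
Ratios (÷ 0.05175): C 4.000, H 6.999, Br 2.000, N 1.000
→ C4H7Br2N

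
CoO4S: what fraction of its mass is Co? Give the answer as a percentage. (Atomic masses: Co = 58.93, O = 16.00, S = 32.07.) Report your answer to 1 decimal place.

38.0%

Molar mass = 1(58.93) + 4(16.00) + 1(32.07) = 155.000 g/mol
Mass of Co per mole = 1 × 58.93 = 58.930 g
% Co = 58.930 / 155.000 × 100 = 38.0%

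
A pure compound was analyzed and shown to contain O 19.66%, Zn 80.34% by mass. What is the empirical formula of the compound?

Assume 100 g: 19.66 g O, 80.34 g Zn.
n(O) = 19.66/16.00 = 1.229, n(Zn) = 80.34/65.38 = 1.229
Divide by the smallest (1.229 mol O): O 1.000, Zn 1.000
→ OZn

OZn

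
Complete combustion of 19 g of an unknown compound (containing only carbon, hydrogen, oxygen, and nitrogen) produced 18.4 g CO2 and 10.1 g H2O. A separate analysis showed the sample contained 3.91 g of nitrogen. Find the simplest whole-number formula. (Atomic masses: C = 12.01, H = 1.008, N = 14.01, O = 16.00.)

C3H8N2O4

mol C = 18.4 / 44.01 = 0.4181; mass C = 0.4181 × 12.01 = 5.021 g
mol H = 2 × (10.1 / 18.02) = 1.121; mass H = 1.121 × 1.008 = 1.130 g
mol N = 3.91 / 14.01 = 0.2791
mass O = 19 − (10.06) = 8.939 g → mol O = 0.5587
Divide by the smallest (0.2791 mol N): C 1.498, H 4.017, N 1.000, O 2.002
×2: C 3.00, H 8.03, N 2.00, O 4.00 → C3H8N2O4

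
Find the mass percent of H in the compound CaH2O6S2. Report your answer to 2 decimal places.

1.00%

Molar mass = 1(40.08) + 2(1.008) + 6(16.00) + 2(32.07) = 202.236 g/mol
Mass of H per mole = 2 × 1.008 = 2.016 g
% H = 2.016 / 202.236 × 100 = 1.00%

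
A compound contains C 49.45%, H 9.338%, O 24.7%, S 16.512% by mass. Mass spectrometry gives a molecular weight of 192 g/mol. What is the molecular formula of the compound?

Assume 100 g: 49.45 g C, 9.338 g H, 24.7 g O, 16.512 g S.
Moles — C: 49.45 / 12.01 = 4.117 mol; H: 9.338 / 1.008 = 9.264 mol; O: 24.7 / 16.00 = 1.544 mol; S: 16.512 / 32.07 = 0.5149 mol
Divide by the smallest (0.5149 mol S): C 7.997, H 17.993, O 2.998, S 1.000
≈ 8:18:3:1 → C8H18O3S
Empirical-formula mass = 194.29 g/mol
n = 192 / 194.29 = 0.99 ≈ 1
Molecular formula = empirical formula = C8H18O3S

C8H18O3S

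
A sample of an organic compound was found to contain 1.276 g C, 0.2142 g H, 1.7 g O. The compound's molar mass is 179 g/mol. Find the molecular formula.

C6H12O6

n(C) = 1.276/12.01 = 0.1062, n(H) = 0.2142/1.008 = 0.2125, n(O) = 1.7/16.00 = 0.1062
Divide by the smallest (0.1062 mol C): C 1.000, H 2.000, O 1.000
→ CH2O
Empirical-formula mass = 30.03 g/mol
n = 179 / 30.03 = 5.96 ≈ 6
Molecular formula = (CH2O)×6 = C6H12O6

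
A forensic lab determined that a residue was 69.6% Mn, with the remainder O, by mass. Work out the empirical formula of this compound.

Assume 100 g: 69.6 g Mn, 30.4 g O.
Mn: 69.6 g ÷ 54.94 g/mol = 1.267 mol
O: 30.4 g ÷ 16.00 g/mol = 1.9 mol
Ratios (÷ 1.267): Mn 1.000, O 1.500
Multiply by 2: Mn 2.00, O 3.00 → Mn2O3

Mn2O3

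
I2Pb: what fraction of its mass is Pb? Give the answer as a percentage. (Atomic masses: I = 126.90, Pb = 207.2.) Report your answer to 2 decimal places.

Molar mass = 2(126.90) + 1(207.2) = 461.000 g/mol
Mass of Pb per mole = 1 × 207.2 = 207.200 g
% Pb = 207.200 / 461.000 × 100 = 44.95%

44.95%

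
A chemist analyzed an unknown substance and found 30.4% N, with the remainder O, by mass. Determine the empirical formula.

Assume 100 g: 30.4 g N, 69.6 g O.
N: 30.4 g ÷ 14.01 g/mol = 2.17 mol
O: 69.6 g ÷ 16.00 g/mol = 4.35 mol
Smallest is N at 2.17 mol; normalising gives N 1.000, O 2.005
→ NO2

NO2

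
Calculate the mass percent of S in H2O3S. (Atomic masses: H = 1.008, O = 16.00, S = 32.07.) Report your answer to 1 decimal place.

Molar mass = 2(1.008) + 3(16.00) + 1(32.07) = 82.086 g/mol
Mass of S per mole = 1 × 32.07 = 32.070 g
% S = 32.070 / 82.086 × 100 = 39.1%

39.1%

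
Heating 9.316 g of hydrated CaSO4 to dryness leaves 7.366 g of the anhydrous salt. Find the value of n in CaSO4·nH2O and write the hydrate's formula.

Mass of water lost = 9.316 − 7.366 = 1.95 g → 1.95 / 18.02 = 0.1082 mol H2O
Molar mass of CaSO4 = 136.15 g/mol → mol CaSO4 = 7.366 / 136.15 = 0.0541
n = 0.1082 / 0.0541 = 2.00 ≈ 2 → CaSO4·2H2O

CaSO4·2H2O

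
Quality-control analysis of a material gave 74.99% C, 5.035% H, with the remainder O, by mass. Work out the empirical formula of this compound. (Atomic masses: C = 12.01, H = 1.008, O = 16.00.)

Assume 100 g: 74.99 g C, 5.035 g H, 19.975 g O.
n(C) = 74.99/12.01 = 6.244, n(H) = 5.035/1.008 = 4.995, n(O) = 19.975/16.00 = 1.248
Ratios (÷ 1.248): C 5.001, H 4.001, O 1.000
≈ 5:4:1 → C5H4O

C5H4O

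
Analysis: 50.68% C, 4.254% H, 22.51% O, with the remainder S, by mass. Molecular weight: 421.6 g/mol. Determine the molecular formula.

Assume 100 g: 50.68 g C, 4.254 g H, 22.51 g O, 22.556 g S.
n(C) = 50.68/12.01 = 4.22, n(H) = 4.254/1.008 = 4.22, n(O) = 22.51/16.00 = 1.407, n(S) = 22.556/32.07 = 0.7033
Smallest is S at 0.7033 mol; normalising gives C 6.000, H 6.000, O 2.000, S 1.000
≈ 6:6:2:1 → C6H6O2S
Empirical-formula mass = 142.18 g/mol
n = 421.6 / 142.18 = 2.97 ≈ 3
Molecular formula = (C6H6O2S)×3 = C18H18O6S3

C18H18O6S3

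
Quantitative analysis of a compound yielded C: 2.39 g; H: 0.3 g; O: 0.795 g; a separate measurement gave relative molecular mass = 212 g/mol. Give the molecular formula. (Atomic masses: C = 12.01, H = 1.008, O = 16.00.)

C12H18O3

Moles — C: 2.39 / 12.01 = 0.199 mol; H: 0.3 / 1.008 = 0.2976 mol; O: 0.795 / 16.00 = 0.04969 mol
Smallest is O at 0.04969 mol; normalising gives C 4.005, H 5.990, O 1.000
→ C4H6O
Empirical-formula mass = 70.09 g/mol
n = 212 / 70.09 = 3.02 ≈ 3
Molecular formula = (C4H6O)×3 = C12H18O3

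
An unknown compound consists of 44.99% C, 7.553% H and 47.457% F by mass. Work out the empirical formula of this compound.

Assume 100 g: 44.99 g C, 7.553 g H, 47.457 g F.
C: 44.99 g ÷ 12.01 g/mol = 3.746 mol
H: 7.553 g ÷ 1.008 g/mol = 7.493 mol
F: 47.457 g ÷ 19.00 g/mol = 2.498 mol
Divide by the smallest (2.498 mol F): C 1.500, H 3.000, F 1.000
×2: C 3.00, H 6.00, F 2.00 → C3H6F2

C3H6F2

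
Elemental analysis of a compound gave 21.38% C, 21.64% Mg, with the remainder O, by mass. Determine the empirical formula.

Assume 100 g: 21.38 g C, 21.64 g Mg, 56.98 g O.
n(C) = 21.38/12.01 = 1.78, n(Mg) = 21.64/24.31 = 0.8902, n(O) = 56.98/16.00 = 3.561
Ratios (÷ 0.8902): C 2.000, Mg 1.000, O 4.001
≈ 2:1:4 → C2MgO4

C2MgO4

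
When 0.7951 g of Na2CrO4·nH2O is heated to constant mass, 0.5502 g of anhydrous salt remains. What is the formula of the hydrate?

Mass of water lost = 0.7951 − 0.5502 = 0.2449 g → 0.2449 / 18.02 = 0.01359 mol H2O
Molar mass of Na2CrO4 = 161.98 g/mol → mol Na2CrO4 = 0.5502 / 161.98 = 0.003397
n = 0.01359 / 0.003397 = 4.00 ≈ 4 → Na2CrO4·4H2O

Na2CrO4·4H2O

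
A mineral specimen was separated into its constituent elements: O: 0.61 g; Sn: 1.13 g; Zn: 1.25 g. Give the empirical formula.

O4SnZn2

O: 0.61 g ÷ 16.00 g/mol = 0.03812 mol
Sn: 1.13 g ÷ 118.71 g/mol = 0.009519 mol
Zn: 1.25 g ÷ 65.38 g/mol = 0.01912 mol
Ratios (÷ 0.009519): O 4.005, Sn 1.000, Zn 2.009
→ O4SnZn2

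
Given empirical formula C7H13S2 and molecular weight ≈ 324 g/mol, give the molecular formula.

C14H26S4

Empirical-formula mass = 161.31 g/mol
n = 324 / 161.31 = 2.01 ≈ 2
Molecular formula = (C7H13S2)2 = C14H26S4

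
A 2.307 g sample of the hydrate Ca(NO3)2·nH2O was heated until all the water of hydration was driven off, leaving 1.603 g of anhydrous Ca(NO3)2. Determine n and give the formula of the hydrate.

Mass of water lost = 2.307 − 1.603 = 0.704 g → 0.704 / 18.02 = 0.03907 mol H2O
Molar mass of Ca(NO3)2 = 164.10 g/mol → mol Ca(NO3)2 = 1.603 / 164.10 = 0.009768
n = 0.03907 / 0.009768 = 4.00 ≈ 4 → Ca(NO3)2·4H2O

Ca(NO3)2·4H2O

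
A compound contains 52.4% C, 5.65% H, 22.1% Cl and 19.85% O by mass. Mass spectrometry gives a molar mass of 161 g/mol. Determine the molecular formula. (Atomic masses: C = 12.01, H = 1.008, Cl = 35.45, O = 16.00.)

C7H9ClO2

Assume 100 g: 52.4 g C, 5.65 g H, 22.1 g Cl, 19.85 g O.
Moles — C: 52.4 / 12.01 = 4.363 mol; H: 5.65 / 1.008 = 5.605 mol; Cl: 22.1 / 35.45 = 0.6234 mol; O: 19.85 / 16.00 = 1.241 mol
Smallest is Cl at 0.6234 mol; normalising gives C 6.999, H 8.991, Cl 1.000, O 1.990
→ C7H9ClO2
Empirical-formula mass = 160.59 g/mol
n = 161 / 160.59 = 1.00 ≈ 1
Molecular formula = empirical formula = C7H9ClO2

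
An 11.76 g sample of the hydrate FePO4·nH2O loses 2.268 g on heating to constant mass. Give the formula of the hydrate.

Mass of anhydrous FePO4 = 11.76 − 2.268 = 9.492 g
mol H2O = 2.268 / 18.02 = 0.1259
Molar mass of FePO4 = 150.82 g/mol → mol FePO4 = 9.492 / 150.82 = 0.06294
n = 0.1259 / 0.06294 = 2.00 ≈ 2 → FePO4·2H2O

FePO4·2H2O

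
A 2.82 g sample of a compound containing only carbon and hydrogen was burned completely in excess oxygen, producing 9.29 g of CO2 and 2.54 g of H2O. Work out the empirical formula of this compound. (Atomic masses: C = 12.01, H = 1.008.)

C3H4

mol C = 9.29 / 44.01 = 0.2111; mass C = 0.2111 × 12.01 = 2.535 g
mol H = 2 × (2.54 / 18.02) = 0.2819; mass H = 0.2819 × 1.008 = 0.2842 g
Ratios (÷ 0.2111): C 1.000, H 1.336
Multiply by 3: C 3.00, H 4.01 → C3H4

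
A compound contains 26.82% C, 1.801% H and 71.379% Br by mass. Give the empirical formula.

C5H4Br2

Assume 100 g: 26.82 g C, 1.801 g H, 71.379 g Br.
n(C) = 26.82/12.01 = 2.233, n(H) = 1.801/1.008 = 1.787, n(Br) = 71.379/79.90 = 0.8934
Ratios (÷ 0.8934): C 2.500, H 2.000, Br 1.000
Scaling by 2: C 5.00, H 4.00, Br 2.00 → C5H4Br2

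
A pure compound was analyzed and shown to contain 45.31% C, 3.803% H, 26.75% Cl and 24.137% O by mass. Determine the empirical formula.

C5H5ClO2

Assume 100 g: 45.31 g C, 3.803 g H, 26.75 g Cl, 24.137 g O.
Moles — C: 45.31 / 12.01 = 3.773 mol; H: 3.803 / 1.008 = 3.773 mol; Cl: 26.75 / 35.45 = 0.7546 mol; O: 24.137 / 16.00 = 1.509 mol
Smallest is Cl at 0.7546 mol; normalising gives C 5.000, H 5.000, Cl 1.000, O 1.999
→ C5H5ClO2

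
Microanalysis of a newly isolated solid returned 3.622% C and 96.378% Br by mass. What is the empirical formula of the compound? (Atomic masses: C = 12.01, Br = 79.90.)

Assume 100 g: 3.622 g C, 96.378 g Br.
C: 3.622 g ÷ 12.01 g/mol = 0.3016 mol
Br: 96.378 g ÷ 79.90 g/mol = 1.206 mol
Smallest is C at 0.3016 mol; normalising gives C 1.000, Br 4.000
→ CBr4

CBr4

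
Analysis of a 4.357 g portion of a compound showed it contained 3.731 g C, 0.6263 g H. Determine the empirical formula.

CH2

n(C) = 3.731/12.01 = 0.3107, n(H) = 0.6263/1.008 = 0.6213
Divide by the smallest (0.3107 mol C): C 1.000, H 2.000
≈ 1:2 → CH2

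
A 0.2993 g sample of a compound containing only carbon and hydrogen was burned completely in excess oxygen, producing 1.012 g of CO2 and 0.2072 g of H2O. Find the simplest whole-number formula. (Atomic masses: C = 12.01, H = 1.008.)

mol C = 1.012 / 44.01 = 0.02299; mass C = 0.02299 × 12.01 = 0.2762 g
mol H = 2 × (0.2072 / 18.02) = 0.02300; mass H = 0.02300 × 1.008 = 0.02318 g
Divide by the smallest (0.02299 mol C): C 1.000, H 1.000
→ CH

CH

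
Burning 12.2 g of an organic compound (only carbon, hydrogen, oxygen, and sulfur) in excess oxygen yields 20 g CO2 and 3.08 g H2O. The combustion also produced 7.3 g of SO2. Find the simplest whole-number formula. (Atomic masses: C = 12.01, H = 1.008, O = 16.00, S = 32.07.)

mol C = 20 / 44.01 = 0.4544; mass C = 0.4544 × 12.01 = 5.458 g
mol H = 2 × (3.08 / 18.02) = 0.3418; mass H = 0.3418 × 1.008 = 0.3446 g
mol S = 7.3 / 64.07 = 0.1139; mass S = 3.654 g
mass O = 12.2 − (9.456) = 2.744 g → mol O = 0.1715
Divide by the smallest (0.1139 mol S): C 3.989, H 3.000, O 1.505, S 1.000
Multiply by 2: C 7.98, H 6.00, O 3.01, S 2.00 → C8H6O3S2

C8H6O3S2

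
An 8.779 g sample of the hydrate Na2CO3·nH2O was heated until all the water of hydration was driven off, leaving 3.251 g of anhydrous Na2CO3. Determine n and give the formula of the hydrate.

Mass of water lost = 8.779 − 3.251 = 5.528 g → 5.528 / 18.02 = 0.3068 mol H2O
Molar mass of Na2CO3 = 105.99 g/mol → mol Na2CO3 = 3.251 / 105.99 = 0.03067
n = 0.3068 / 0.03067 = 10.00 ≈ 10 → Na2CO3·10H2O

Na2CO3·10H2O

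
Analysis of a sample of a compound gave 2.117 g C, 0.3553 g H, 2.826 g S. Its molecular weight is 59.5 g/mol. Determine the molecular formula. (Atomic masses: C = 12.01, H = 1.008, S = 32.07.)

Moles — C: 2.117 / 12.01 = 0.1763 mol; H: 0.3553 / 1.008 = 0.3525 mol; S: 2.826 / 32.07 = 0.08812 mol
Divide by the smallest (0.08812 mol S): C 2.000, H 4.000, S 1.000
Ratio ≈ 2:4:1, so the empirical formula is C2H4S
Empirical-formula mass = 60.12 g/mol
n = 59.5 / 60.12 = 0.99 ≈ 1
Molecular formula = empirical formula = C2H4S

C2H4S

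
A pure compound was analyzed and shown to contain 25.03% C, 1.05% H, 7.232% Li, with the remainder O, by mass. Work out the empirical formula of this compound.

C2HLiO4

Assume 100 g: 25.03 g C, 1.05 g H, 7.232 g Li, 66.688 g O.
Moles — C: 25.03 / 12.01 = 2.084 mol; H: 1.05 / 1.008 = 1.042 mol; Li: 7.232 / 6.94 = 1.042 mol; O: 66.688 / 16.00 = 4.168 mol
Smallest is H at 1.042 mol; normalising gives C 2.001, H 1.000, Li 1.000, O 4.001
→ C2HLiO4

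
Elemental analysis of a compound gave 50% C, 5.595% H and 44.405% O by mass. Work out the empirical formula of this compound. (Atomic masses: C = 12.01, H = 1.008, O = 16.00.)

C3H4O2

Assume 100 g: 50 g C, 5.595 g H, 44.405 g O.
Moles — C: 50 / 12.01 = 4.163 mol; H: 5.595 / 1.008 = 5.551 mol; O: 44.405 / 16.00 = 2.775 mol
Smallest is O at 2.775 mol; normalising gives C 1.500, H 2.000, O 1.000
Scaling by 2: C 3.00, H 4.00, O 2.00 → C3H4O2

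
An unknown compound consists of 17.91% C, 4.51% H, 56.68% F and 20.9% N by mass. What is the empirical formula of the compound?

Assume 100 g: 17.91 g C, 4.51 g H, 56.68 g F, 20.9 g N.
Moles — C: 17.91 / 12.01 = 1.491 mol; H: 4.51 / 1.008 = 4.474 mol; F: 56.68 / 19.00 = 2.983 mol; N: 20.9 / 14.01 = 1.492 mol
Divide by the smallest (1.491 mol C): C 1.000, H 3.000, F 2.000, N 1.000
Ratio ≈ 1:3:2:1, so the empirical formula is CH3F2N

CH3F2N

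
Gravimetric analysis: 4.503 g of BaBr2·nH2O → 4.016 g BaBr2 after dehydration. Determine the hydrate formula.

Mass of water lost = 4.503 − 4.016 = 0.487 g → 0.487 / 18.02 = 0.02703 mol H2O
Molar mass of BaBr2 = 297.13 g/mol → mol BaBr2 = 4.016 / 297.13 = 0.01352
n = 0.02703 / 0.01352 = 2.00 ≈ 2 → BaBr2·2H2O

BaBr2·2H2O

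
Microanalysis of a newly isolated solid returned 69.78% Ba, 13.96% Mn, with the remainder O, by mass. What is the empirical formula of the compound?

Assume 100 g: 69.78 g Ba, 13.96 g Mn, 16.26 g O.
n(Ba) = 69.78/137.33 = 0.5081, n(Mn) = 13.96/54.94 = 0.2541, n(O) = 16.26/16.00 = 1.016
Divide by the smallest (0.2541 mol Mn): Ba 2.000, Mn 1.000, O 3.999
→ Ba2MnO4

Ba2MnO4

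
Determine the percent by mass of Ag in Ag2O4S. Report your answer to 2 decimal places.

Molar mass = 2(107.87) + 4(16.00) + 1(32.07) = 311.810 g/mol
Mass of Ag per mole = 2 × 107.87 = 215.740 g
% Ag = 215.740 / 311.810 × 100 = 69.19%

69.19%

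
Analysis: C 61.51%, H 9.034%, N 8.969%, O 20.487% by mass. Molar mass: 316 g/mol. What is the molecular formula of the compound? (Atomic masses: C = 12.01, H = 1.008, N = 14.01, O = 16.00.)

Assume 100 g: 61.51 g C, 9.034 g H, 8.969 g N, 20.487 g O.
n(C) = 61.51/12.01 = 5.122, n(H) = 9.034/1.008 = 8.962, n(N) = 8.969/14.01 = 0.6402, n(O) = 20.487/16.00 = 1.28
Smallest is N at 0.6402 mol; normalising gives C 8.000, H 14.000, N 1.000, O 2.000
→ C8H14NO2
Empirical-formula mass = 156.20 g/mol
n = 316 / 156.20 = 2.02 ≈ 2
Molecular formula = (C8H14NO2)×2 = C16H28N2O4

C16H28N2O4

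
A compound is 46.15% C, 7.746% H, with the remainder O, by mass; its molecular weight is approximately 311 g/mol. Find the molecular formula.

C12H24O9

Assume 100 g: 46.15 g C, 7.746 g H, 46.104 g O.
n(C) = 46.15/12.01 = 3.843, n(H) = 7.746/1.008 = 7.685, n(O) = 46.104/16.00 = 2.881
Divide by the smallest (2.881 mol O): C 1.334, H 2.667, O 1.000
Multiply by 3: C 4.00, H 8.00, O 3.00 → C4H8O3
Empirical-formula mass = 104.10 g/mol
n = 311 / 104.10 = 2.99 ≈ 3
Molecular formula = (C4H8O3)×3 = C12H24O9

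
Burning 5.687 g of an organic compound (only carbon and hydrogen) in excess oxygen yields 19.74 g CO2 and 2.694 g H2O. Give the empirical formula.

mol C = 19.74 / 44.01 = 0.4485; mass C = 0.4485 × 12.01 = 5.387 g
mol H = 2 × (2.694 / 18.02) = 0.2990; mass H = 0.2990 × 1.008 = 0.3014 g
Ratios (÷ 0.299): C 1.500, H 1.000
×2: C 3.00, H 2.00 → C3H2

C3H2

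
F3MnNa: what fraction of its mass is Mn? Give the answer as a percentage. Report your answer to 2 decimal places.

40.72%

Molar mass = 3(19.00) + 1(54.94) + 1(22.99) = 134.930 g/mol
Mass of Mn per mole = 1 × 54.94 = 54.940 g
% Mn = 54.940 / 134.930 × 100 = 40.72%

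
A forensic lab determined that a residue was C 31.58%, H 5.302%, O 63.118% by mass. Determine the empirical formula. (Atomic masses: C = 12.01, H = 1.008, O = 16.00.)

C2H4O3

Assume 100 g: 31.58 g C, 5.302 g H, 63.118 g O.
Moles — C: 31.58 / 12.01 = 2.629 mol; H: 5.302 / 1.008 = 5.26 mol; O: 63.118 / 16.00 = 3.945 mol
Ratios (÷ 2.629): C 1.000, H 2.000, O 1.500
×2: C 2.00, H 4.00, O 3.00 → C2H4O3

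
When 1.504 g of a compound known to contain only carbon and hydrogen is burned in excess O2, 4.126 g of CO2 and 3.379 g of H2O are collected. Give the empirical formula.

mol C = 4.126 / 44.01 = 0.09375; mass C = 0.09375 × 12.01 = 1.126 g
mol H = 2 × (3.379 / 18.02) = 0.3750; mass H = 0.3750 × 1.008 = 0.3780 g
Ratios (÷ 0.09375): C 1.000, H 4.000
≈ 1:4 → CH4

CH4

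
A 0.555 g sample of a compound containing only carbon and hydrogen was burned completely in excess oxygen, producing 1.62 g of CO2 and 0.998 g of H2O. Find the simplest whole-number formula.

mol C = 1.62 / 44.01 = 0.03681; mass C = 0.03681 × 12.01 = 0.4421 g
mol H = 2 × (0.998 / 18.02) = 0.1108; mass H = 0.1108 × 1.008 = 0.1117 g
Smallest is C at 0.03681 mol; normalising gives C 1.000, H 3.009
≈ 1:3 → CH3

CH3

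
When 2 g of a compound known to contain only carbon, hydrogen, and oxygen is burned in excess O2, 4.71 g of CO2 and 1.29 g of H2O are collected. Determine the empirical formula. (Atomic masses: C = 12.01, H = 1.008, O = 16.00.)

mol C = 4.71 / 44.01 = 0.1070; mass C = 0.1070 × 12.01 = 1.285 g
mol H = 2 × (1.29 / 18.02) = 0.1432; mass H = 0.1432 × 1.008 = 0.1443 g
mass O = 2 − (1.430) = 0.5704 g → mol O = 0.03565
Smallest is O at 0.03565 mol; normalising gives C 3.002, H 4.016, O 1.000
Ratio ≈ 3:4:1, so the empirical formula is C3H4O

C3H4O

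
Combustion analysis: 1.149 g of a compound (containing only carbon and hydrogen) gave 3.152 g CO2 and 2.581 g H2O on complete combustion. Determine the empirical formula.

mol C = 3.152 / 44.01 = 0.07162; mass C = 0.07162 × 12.01 = 0.8602 g
mol H = 2 × (2.581 / 18.02) = 0.2865; mass H = 0.2865 × 1.008 = 0.2888 g
Smallest is C at 0.07162 mol; normalising gives C 1.000, H 4.000
Ratio ≈ 1:4, so the empirical formula is CH4

CH4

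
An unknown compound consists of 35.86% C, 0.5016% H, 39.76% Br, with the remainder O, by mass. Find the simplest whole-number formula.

C6HBrO3

Assume 100 g: 35.86 g C, 0.5016 g H, 39.76 g Br, 23.878 g O.
n(C) = 35.86/12.01 = 2.986, n(H) = 0.5016/1.008 = 0.4976, n(Br) = 39.76/79.90 = 0.4976, n(O) = 23.878/16.00 = 1.492
Smallest is H at 0.4976 mol; normalising gives C 6.000, H 1.000, Br 1.000, O 2.999
Ratio ≈ 6:1:1:3, so the empirical formula is C6HBrO3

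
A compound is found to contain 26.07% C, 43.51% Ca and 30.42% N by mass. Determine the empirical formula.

Assume 100 g: 26.07 g C, 43.51 g Ca, 30.42 g N.
C: 26.07 g ÷ 12.01 g/mol = 2.171 mol
Ca: 43.51 g ÷ 40.08 g/mol = 1.086 mol
N: 30.42 g ÷ 14.01 g/mol = 2.171 mol
Ratios (÷ 1.086): C 2.000, Ca 1.000, N 2.000
→ C2CaN2

C2CaN2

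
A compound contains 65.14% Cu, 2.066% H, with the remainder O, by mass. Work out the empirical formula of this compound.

Assume 100 g: 65.14 g Cu, 2.066 g H, 32.794 g O.
Cu: 65.14 g ÷ 63.55 g/mol = 1.025 mol
H: 2.066 g ÷ 1.008 g/mol = 2.05 mol
O: 32.794 g ÷ 16.00 g/mol = 2.05 mol
Ratios (÷ 1.025): Cu 1.000, H 2.000, O 2.000
→ CuH2O2

CuH2O2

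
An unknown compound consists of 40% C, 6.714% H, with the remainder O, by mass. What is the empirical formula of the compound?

CH2O

Assume 100 g: 40 g C, 6.714 g H, 53.286 g O.
n(C) = 40/12.01 = 3.331, n(H) = 6.714/1.008 = 6.661, n(O) = 53.286/16.00 = 3.33
Divide by the smallest (3.33 mol O): C 1.000, H 2.000, O 1.000
Ratio ≈ 1:2:1, so the empirical formula is CH2O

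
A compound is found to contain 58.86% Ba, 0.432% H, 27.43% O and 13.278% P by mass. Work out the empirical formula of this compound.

Assume 100 g: 58.86 g Ba, 0.432 g H, 27.43 g O, 13.278 g P.
Ba: 58.86 g ÷ 137.33 g/mol = 0.4286 mol
H: 0.432 g ÷ 1.008 g/mol = 0.4286 mol
O: 27.43 g ÷ 16.00 g/mol = 1.714 mol
P: 13.278 g ÷ 30.97 g/mol = 0.4287 mol
Divide by the smallest (0.4286 mol H): Ba 1.000, H 1.000, O 4.000, P 1.000
Ratio ≈ 1:1:4:1, so the empirical formula is BaHO4P

BaHO4P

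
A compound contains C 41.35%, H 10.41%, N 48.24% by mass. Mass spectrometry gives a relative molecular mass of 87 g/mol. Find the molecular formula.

C3H9N3

Assume 100 g: 41.35 g C, 10.41 g H, 48.24 g N.
Moles — C: 41.35 / 12.01 = 3.443 mol; H: 10.41 / 1.008 = 10.33 mol; N: 48.24 / 14.01 = 3.443 mol
Divide by the smallest (3.443 mol C): C 1.000, H 3.000, N 1.000
→ CH3N
Empirical-formula mass = 29.04 g/mol
n = 87 / 29.04 = 3.00 ≈ 3
Molecular formula = (CH3N)×3 = C3H9N3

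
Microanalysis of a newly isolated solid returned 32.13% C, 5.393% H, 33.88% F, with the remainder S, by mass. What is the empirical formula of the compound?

C3H6F2S

Assume 100 g: 32.13 g C, 5.393 g H, 33.88 g F, 28.597 g S.
Moles — C: 32.13 / 12.01 = 2.675 mol; H: 5.393 / 1.008 = 5.35 mol; F: 33.88 / 19.00 = 1.783 mol; S: 28.597 / 32.07 = 0.8917 mol
Divide by the smallest (0.8917 mol S): C 3.000, H 6.000, F 2.000, S 1.000
→ C3H6F2S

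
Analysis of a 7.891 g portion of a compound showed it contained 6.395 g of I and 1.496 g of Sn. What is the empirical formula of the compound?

I4Sn

I: 6.395 g ÷ 126.90 g/mol = 0.05039 mol
Sn: 1.496 g ÷ 118.71 g/mol = 0.0126 mol
Divide by the smallest (0.0126 mol Sn): I 3.999, Sn 1.000
Ratio ≈ 4:1, so the empirical formula is I4Sn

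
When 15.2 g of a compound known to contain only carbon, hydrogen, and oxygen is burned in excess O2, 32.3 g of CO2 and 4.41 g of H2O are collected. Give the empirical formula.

C6H4O3

mol C = 32.3 / 44.01 = 0.7339; mass C = 0.7339 × 12.01 = 8.814 g
mol H = 2 × (4.41 / 18.02) = 0.4895; mass H = 0.4895 × 1.008 = 0.4934 g
mass O = 15.2 − (9.308) = 5.892 g → mol O = 0.3683
Smallest is O at 0.3683 mol; normalising gives C 1.993, H 1.329, O 1.000
Multiply by 3: C 5.98, H 3.99, O 3.00 → C6H4O3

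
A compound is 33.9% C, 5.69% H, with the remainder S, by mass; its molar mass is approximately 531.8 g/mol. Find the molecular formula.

Assume 100 g: 33.9 g C, 5.69 g H, 60.41 g S.
Moles — C: 33.9 / 12.01 = 2.823 mol; H: 5.69 / 1.008 = 5.645 mol; S: 60.41 / 32.07 = 1.884 mol
Ratios (÷ 1.884): C 1.498, H 2.997, S 1.000
Scaling by 2: C 3.00, H 5.99, S 2.00 → C3H6S2
Empirical-formula mass = 106.22 g/mol
n = 531.8 / 106.22 = 5.01 ≈ 5
Molecular formula = (C3H6S2)×5 = C15H30S10

C15H30S10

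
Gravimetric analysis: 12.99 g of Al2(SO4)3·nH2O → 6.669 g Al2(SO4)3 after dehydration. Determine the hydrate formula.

Al2(SO4)3·18H2O

Mass of water lost = 12.99 − 6.669 = 6.321 g → 6.321 / 18.02 = 0.3508 mol H2O
Molar mass of Al2(SO4)3 = 342.17 g/mol → mol Al2(SO4)3 = 6.669 / 342.17 = 0.01949
n = 0.3508 / 0.01949 = 18.00 ≈ 18 → Al2(SO4)3·18H2O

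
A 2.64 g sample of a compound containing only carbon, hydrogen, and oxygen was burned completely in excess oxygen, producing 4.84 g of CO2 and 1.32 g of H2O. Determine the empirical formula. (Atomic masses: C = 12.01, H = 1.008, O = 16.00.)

mol C = 4.84 / 44.01 = 0.1100; mass C = 0.1100 × 12.01 = 1.321 g
mol H = 2 × (1.32 / 18.02) = 0.1465; mass H = 0.1465 × 1.008 = 0.1477 g
mass O = 2.64 − (1.468) = 1.172 g → mol O = 0.07322
Divide by the smallest (0.07322 mol O): C 1.502, H 2.001, O 1.000
×2: C 3.00, H 4.00, O 2.00 → C3H4O2

C3H4O2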